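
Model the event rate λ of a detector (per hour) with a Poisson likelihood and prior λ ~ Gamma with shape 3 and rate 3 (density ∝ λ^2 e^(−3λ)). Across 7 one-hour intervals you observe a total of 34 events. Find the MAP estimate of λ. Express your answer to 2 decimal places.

Σxᵢ = 34, n = 7.
Posterior ∝ λ^2e^(−3λ) · λ^34e^(−7λ) = λ^36e^(−10λ), i.e. Gamma(shape=37, rate=10).
The mode of a Gamma(a, b) with a ≥ 1 (shape–rate) is (a−1)/b = 36/10 ≈ 3.60.

λ̂_MAP = 3.60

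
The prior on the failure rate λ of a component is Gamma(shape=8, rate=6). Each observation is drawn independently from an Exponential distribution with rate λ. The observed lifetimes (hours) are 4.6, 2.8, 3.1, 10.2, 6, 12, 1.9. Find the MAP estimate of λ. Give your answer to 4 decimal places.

λ̂_MAP = 0.3004

The Exponential(rate=λ) likelihood is ∝ λ^n e^(−λΣtᵢ). Here n = 7 and Σtᵢ = 4.6 + 2.8 + 3.1 + 10.2 + 6 + 12 + 1.9 = 40.6.
Posterior ∝ λ^7e^(−6λ) · λ^7e^(−40.6λ) = λ^14e^(−46.6λ), i.e. Gamma(15, 46.6).
Mode = (a−1)/b = 14/46.6 ≈ 0.3004.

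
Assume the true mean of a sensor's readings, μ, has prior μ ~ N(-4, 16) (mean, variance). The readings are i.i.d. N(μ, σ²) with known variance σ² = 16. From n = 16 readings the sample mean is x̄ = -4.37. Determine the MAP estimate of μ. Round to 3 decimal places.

n = 16, x̄ = -4.37.
For a Normal prior and Normal likelihood with known variance, the posterior is Normal; its mode equals its mean, the precision-weighted average.
Prior precision 1/σ₀² = 1/16 = 0.0625; data precision n/σ² = 16/16 = 1.
μ̂ = (0.0625·(-4) + 1·(-4.37)) / (0.0625 + 1) = (-4.62)/1.0625 = -1848/425 ≈ -4.348.

μ̂_MAP = -4.348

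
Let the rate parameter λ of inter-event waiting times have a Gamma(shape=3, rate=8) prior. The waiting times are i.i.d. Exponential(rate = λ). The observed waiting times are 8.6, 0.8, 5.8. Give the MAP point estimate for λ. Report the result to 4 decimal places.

λ̂_MAP = 0.2155

The Exponential(rate=λ) likelihood is ∝ λ^n e^(−λΣtᵢ). Here n = 3 and Σtᵢ = 8.6 + 0.8 + 5.8 = 15.2.
Posterior ∝ λ^2e^(−8λ) · λ^3e^(−15.2λ) = λ^5e^(−23.2λ), i.e. Gamma(6, 23.2).
Mode = (a−1)/b = 5/23.2 ≈ 0.2155.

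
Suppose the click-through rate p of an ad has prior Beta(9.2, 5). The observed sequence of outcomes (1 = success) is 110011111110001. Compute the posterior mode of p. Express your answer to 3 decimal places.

p̂_MAP = 0.669

Prior: Beta(9.2, 5).
Data: 10 successes in 15 trials (from the sequence). The binomial likelihood contributes p^10(1−p)^5, so the posterior is Beta(9.2+10, 5+5) = Beta(19.2, 10).
For Beta(a, b) with a, b > 1 the mode is (a−1)/(a+b−2) = 18.2/27.2 ≈ 0.669.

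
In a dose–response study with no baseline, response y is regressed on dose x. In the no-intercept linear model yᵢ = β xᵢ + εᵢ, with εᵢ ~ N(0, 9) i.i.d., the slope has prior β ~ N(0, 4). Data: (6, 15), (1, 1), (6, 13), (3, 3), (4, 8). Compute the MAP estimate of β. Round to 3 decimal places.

β̂_MAP = 2.095

log p(β | y) = −Σ(yᵢ − βxᵢ)²/(2·9) − β²/(2·4) + const.
Setting the derivative to zero: Σxᵢ(yᵢ − βxᵢ)/9 − β/4 = 0, so β = Σxᵢyᵢ / (Σxᵢ² + σ²/τ²).
Σxᵢyᵢ = 6·15 + 1·1 + 6·13 + 3·3 + 4·8 = 210; Σxᵢ² = 98; σ²/τ² = 2.25.
β̂_MAP = 210 / (98 + 2.25) = 210/100.25 ≈ 2.095.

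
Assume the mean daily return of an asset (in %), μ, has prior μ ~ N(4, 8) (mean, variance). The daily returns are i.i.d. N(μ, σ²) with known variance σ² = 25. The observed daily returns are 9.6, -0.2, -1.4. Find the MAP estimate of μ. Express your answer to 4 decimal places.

n = 3; x̄ = (9.6 + (-0.2) + (-1.4))/3 = 8/3 = 8/3 ≈ 2.6667.
For a Normal prior and Normal likelihood with known variance, the posterior is Normal; its mode equals its mean, the precision-weighted average.
Prior precision 1/σ₀² = 1/8 = 0.125; data precision n/σ² = 3/25 = 0.12.
μ̂ = (0.125·4 + 0.12·(8/3)) / (0.125 + 0.12) = 0.82/0.245 = 164/49 ≈ 3.3469.

μ̂_MAP = 3.3469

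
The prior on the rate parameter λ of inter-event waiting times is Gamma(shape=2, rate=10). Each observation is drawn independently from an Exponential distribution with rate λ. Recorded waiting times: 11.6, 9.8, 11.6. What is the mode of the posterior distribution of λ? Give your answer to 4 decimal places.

λ̂_MAP = 0.0930

The Exponential(rate=λ) likelihood is ∝ λ^n e^(−λΣtᵢ). Here n = 3 and Σtᵢ = 11.6 + 9.8 + 11.6 = 33.
Posterior ∝ λe^(−10λ) · λ^3e^(−33λ) = λ^4e^(−43λ), i.e. Gamma(5, 43).
Mode = (a−1)/b = 4/43 ≈ 0.0930.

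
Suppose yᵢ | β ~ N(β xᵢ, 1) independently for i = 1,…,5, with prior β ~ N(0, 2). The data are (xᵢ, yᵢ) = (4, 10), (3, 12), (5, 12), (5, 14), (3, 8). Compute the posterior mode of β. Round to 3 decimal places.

log p(β | y) = −Σ(yᵢ − βxᵢ)²/(2·1) − β²/(2·2) + const.
Setting the derivative to zero: Σxᵢ(yᵢ − βxᵢ)/1 − β/2 = 0, so β = Σxᵢyᵢ / (Σxᵢ² + σ²/τ²).
Σxᵢyᵢ = 4·10 + 3·12 + 5·12 + 5·14 + 3·8 = 230; Σxᵢ² = 84; σ²/τ² = 0.5.
β̂_MAP = 230 / (84 + 0.5) = 230/84.5 ≈ 2.722.

β̂_MAP = 2.722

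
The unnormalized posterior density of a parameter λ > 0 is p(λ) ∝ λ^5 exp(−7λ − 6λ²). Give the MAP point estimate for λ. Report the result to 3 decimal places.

λ̂_MAP = 0.417

ℓ'(λ) = 5/λ − 7 − 12λ. Setting this to zero and multiplying by λ: 12λ² + 7λ − 5 = 0.
λ = (−7 + √(7² + 4·12·5)) / (2·12) = (−7 + √289) / 24 = (−7 + 17)/24 = 5/12.
ℓ''(λ) = −5/λ² − 12 < 0, confirming a maximum.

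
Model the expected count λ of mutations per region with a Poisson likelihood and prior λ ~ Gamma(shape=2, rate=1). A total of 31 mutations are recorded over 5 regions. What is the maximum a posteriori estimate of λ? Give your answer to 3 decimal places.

Σxᵢ = 31, n = 5.
Posterior ∝ λe^(−1λ) · λ^31e^(−5λ) = λ^32e^(−6λ), i.e. Gamma(shape=33, rate=6).
The mode of a Gamma(a, b) with a ≥ 1 (shape–rate) is (a−1)/b = 32/6 ≈ 5.333.

λ̂_MAP = 5.333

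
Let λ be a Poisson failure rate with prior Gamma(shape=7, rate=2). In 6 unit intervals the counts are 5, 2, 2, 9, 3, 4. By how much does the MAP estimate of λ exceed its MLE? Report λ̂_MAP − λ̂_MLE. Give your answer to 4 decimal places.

Σxᵢ = 25. Posterior is Gamma(32, 8); MAP = (32−1)/8 = 31/8 ≈ 3.87500.
MLE = x̄ = 25/6 ≈ 4.16667.
Difference = 31/8 − 25/6 = -7/24 ≈ -0.2917.

MAP − MLE = -0.2917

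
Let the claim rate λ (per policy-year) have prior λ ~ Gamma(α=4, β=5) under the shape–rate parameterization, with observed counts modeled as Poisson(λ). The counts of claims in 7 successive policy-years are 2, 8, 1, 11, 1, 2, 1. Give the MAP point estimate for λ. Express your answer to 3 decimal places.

λ̂_MAP = 2.417

Σxᵢ = 2+8+1+11+1+2+1 = 26, with n = 7.
Posterior ∝ λ^3e^(−5λ) · λ^26e^(−7λ) = λ^29e^(−12λ), i.e. Gamma(shape=30, rate=12).
The mode of a Gamma(a, b) with a ≥ 1 (shape–rate) is (a−1)/b = 29/12 ≈ 2.417.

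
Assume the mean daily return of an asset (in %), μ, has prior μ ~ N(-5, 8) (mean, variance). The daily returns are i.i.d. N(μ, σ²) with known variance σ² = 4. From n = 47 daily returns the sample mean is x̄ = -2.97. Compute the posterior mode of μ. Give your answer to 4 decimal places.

n = 47, x̄ = -2.97.
For a Normal prior and Normal likelihood with known variance, the posterior is Normal; its mode equals its mean, the precision-weighted average.
Prior precision 1/σ₀² = 1/8 = 0.125; data precision n/σ² = 47/4 = 11.75.
μ̂ = (0.125·(-5) + 11.75·(-2.97)) / (0.125 + 11.75) = (-35.5225)/11.875 = -14209/4750 ≈ -2.9914.

μ̂_MAP = -2.9914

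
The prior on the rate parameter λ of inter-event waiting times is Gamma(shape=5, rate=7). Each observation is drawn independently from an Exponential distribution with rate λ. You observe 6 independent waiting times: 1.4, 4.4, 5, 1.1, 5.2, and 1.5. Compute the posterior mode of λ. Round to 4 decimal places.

The Exponential(rate=λ) likelihood is ∝ λ^n e^(−λΣtᵢ). Here n = 6 and Σtᵢ = 1.4 + 4.4 + 5 + 1.1 + 5.2 + 1.5 = 18.6.
Posterior ∝ λ^4e^(−7λ) · λ^6e^(−18.6λ) = λ^10e^(−25.6λ), i.e. Gamma(11, 25.6).
Mode = (a−1)/b = 10/25.6 ≈ 0.3906.

λ̂_MAP = 0.3906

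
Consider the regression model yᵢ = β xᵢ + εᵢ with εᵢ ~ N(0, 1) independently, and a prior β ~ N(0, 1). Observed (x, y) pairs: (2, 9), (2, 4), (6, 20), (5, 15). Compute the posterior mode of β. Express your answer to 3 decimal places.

β̂_MAP = 3.157

log p(β | y) = −Σ(yᵢ − βxᵢ)²/(2·1) − β²/(2·1) + const.
Setting the derivative to zero: Σxᵢ(yᵢ − βxᵢ)/1 − β/1 = 0, so β = Σxᵢyᵢ / (Σxᵢ² + σ²/τ²).
Σxᵢyᵢ = 2·9 + 2·4 + 6·20 + 5·15 = 221; Σxᵢ² = 69; σ²/τ² = 1.
β̂_MAP = 221 / (69 + 1) = 221/70 ≈ 3.157.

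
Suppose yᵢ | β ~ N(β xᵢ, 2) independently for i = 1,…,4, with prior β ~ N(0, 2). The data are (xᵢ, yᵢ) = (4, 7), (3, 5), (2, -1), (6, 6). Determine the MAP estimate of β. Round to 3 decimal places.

log p(β | y) = −Σ(yᵢ − βxᵢ)²/(2·2) − β²/(2·2) + const.
Setting the derivative to zero: Σxᵢ(yᵢ − βxᵢ)/2 − β/2 = 0, so β = Σxᵢyᵢ / (Σxᵢ² + σ²/τ²).
Σxᵢyᵢ = 4·7 + 3·5 + 2·(-1) + 6·6 = 77; Σxᵢ² = 65; σ²/τ² = 1.
β̂_MAP = 77 / (65 + 1) = 77/66 ≈ 1.167.

β̂_MAP = 1.167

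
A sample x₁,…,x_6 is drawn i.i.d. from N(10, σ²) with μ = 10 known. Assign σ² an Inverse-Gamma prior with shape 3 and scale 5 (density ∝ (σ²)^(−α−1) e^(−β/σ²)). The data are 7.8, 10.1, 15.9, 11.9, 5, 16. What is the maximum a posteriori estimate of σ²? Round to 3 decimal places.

Sum of squared deviations about the known mean: SS = (7.8−10)² + (10.1−10)² + (15.9−10)² + (11.9−10)² + (5−10)² + (16−10)² = 104.27.
The Normal likelihood contributes (σ²)^(−n/2) exp(−SS/(2σ²)), so the posterior is Inverse-Gamma(α + n/2, β + SS/2) = Inverse-Gamma(6, 57.135).
The mode of Inverse-Gamma(a, b) is b/(a+1) = 57.135/7 ≈ 8.162.

σ̂²_MAP = 8.162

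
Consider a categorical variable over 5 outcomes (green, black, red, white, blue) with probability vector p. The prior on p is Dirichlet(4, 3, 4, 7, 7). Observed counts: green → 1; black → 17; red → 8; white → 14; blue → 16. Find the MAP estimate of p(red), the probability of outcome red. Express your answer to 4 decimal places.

MAP estimate of p(red) = 0.1447

The posterior is Dirichlet(αᵢ + nᵢ) = Dirichlet(5, 20, 12, 21, 23).
For a Dirichlet(a₁,…,a_K) with all aᵢ > 1, the mode has j-th component (aⱼ − 1)/(Σaᵢ − K).
Here Σaᵢ = 81 and K = 5, so p(red) = (12 − 1)/(81 − 5) = 11/76 ≈ 0.1447.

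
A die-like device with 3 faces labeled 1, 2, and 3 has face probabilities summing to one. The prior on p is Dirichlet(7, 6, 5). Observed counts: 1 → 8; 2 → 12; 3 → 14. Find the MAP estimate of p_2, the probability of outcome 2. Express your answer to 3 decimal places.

The posterior is Dirichlet(αᵢ + nᵢ) = Dirichlet(15, 18, 19).
For a Dirichlet(a₁,…,a_K) with all aᵢ > 1, the mode has j-th component (aⱼ − 1)/(Σaᵢ − K).
Here Σaᵢ = 52 and K = 3, so p_2 = (18 − 1)/(52 − 3) = 17/49 ≈ 0.347.

MAP estimate: 0.347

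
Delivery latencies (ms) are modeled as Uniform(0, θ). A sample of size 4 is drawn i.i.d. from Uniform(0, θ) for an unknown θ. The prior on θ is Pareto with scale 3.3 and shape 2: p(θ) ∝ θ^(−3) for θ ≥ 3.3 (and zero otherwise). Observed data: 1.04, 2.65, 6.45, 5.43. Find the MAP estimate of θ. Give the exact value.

θ̂_MAP = 6.45

The Uniform(0, θ) likelihood is θ^(−n) for θ ≥ max(xᵢ), zero otherwise. Here max(xᵢ) = 6.45.
Posterior ∝ θ^(−3) · θ^(−4) = θ^(−7) on θ ≥ max(3.3, 6.45) = 6.45.
This density is strictly decreasing in θ, so the posterior mode lies at the lower boundary of the support.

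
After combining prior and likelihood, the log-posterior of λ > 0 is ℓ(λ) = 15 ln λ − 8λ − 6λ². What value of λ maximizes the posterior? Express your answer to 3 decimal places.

ℓ'(λ) = 15/λ − 8 − 12λ. Setting this to zero and multiplying by λ: 12λ² + 8λ − 15 = 0.
λ = (−8 + √(8² + 4·12·15)) / (2·12) = (−8 + √784) / 24 = (−8 + 28)/24 = 5/6.
ℓ''(λ) = −15/λ² − 12 < 0, confirming a maximum.

λ̂_MAP = 0.833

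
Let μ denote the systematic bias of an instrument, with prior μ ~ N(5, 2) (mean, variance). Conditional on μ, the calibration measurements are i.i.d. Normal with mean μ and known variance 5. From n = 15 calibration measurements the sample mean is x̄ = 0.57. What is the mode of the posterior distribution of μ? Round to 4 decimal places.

n = 15, x̄ = 0.57.
For a Normal prior and Normal likelihood with known variance, the posterior is Normal; its mode equals its mean, the precision-weighted average.
Prior precision 1/σ₀² = 1/2 = 0.5; data precision n/σ² = 15/5 = 3.
μ̂ = (0.5·5 + 3·0.57) / (0.5 + 3) = 4.21/3.5 = 421/350 ≈ 1.2029.

μ̂_MAP = 1.2029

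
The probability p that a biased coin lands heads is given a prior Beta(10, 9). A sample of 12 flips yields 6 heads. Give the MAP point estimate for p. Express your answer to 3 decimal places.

p̂_MAP = 0.517

Prior: Beta(10, 9).
Data: 6 successes in 12 trials. The binomial likelihood contributes p^6(1−p)^6, so the posterior is Beta(10+6, 9+6) = Beta(16, 15).
For Beta(a, b) with a, b > 1 the mode is (a−1)/(a+b−2) = 15/29 ≈ 0.517.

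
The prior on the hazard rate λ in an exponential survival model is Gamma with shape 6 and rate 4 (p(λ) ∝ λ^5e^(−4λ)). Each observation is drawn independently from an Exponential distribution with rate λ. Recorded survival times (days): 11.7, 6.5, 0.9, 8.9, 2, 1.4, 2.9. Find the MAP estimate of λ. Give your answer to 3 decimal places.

λ̂_MAP = 0.313

The Exponential(rate=λ) likelihood is ∝ λ^n e^(−λΣtᵢ). Here n = 7 and Σtᵢ = 11.7 + 6.5 + 0.9 + 8.9 + 2 + 1.4 + 2.9 = 34.3.
Posterior ∝ λ^5e^(−4λ) · λ^7e^(−34.3λ) = λ^12e^(−38.3λ), i.e. Gamma(13, 38.3).
Mode = (a−1)/b = 12/38.3 ≈ 0.313.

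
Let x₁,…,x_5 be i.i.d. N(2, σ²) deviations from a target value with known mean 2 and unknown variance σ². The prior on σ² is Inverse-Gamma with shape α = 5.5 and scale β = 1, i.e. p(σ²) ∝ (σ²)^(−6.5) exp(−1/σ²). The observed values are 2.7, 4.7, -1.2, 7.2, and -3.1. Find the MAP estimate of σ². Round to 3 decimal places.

Sum of squared deviations about the known mean: SS = (2.7−2)² + (4.7−2)² + (-1.2−2)² + (7.2−2)² + (-3.1−2)² = 71.07.
The Normal likelihood contributes (σ²)^(−n/2) exp(−SS/(2σ²)), so the posterior is Inverse-Gamma(α + n/2, β + SS/2) = Inverse-Gamma(8, 36.535).
The mode of Inverse-Gamma(a, b) is b/(a+1) = 36.535/9 ≈ 4.059.

σ̂²_MAP = 4.059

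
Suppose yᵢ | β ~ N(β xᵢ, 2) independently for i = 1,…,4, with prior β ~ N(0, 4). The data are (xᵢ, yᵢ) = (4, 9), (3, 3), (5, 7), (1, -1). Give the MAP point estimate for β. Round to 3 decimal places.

β̂_MAP = 1.534

log p(β | y) = −Σ(yᵢ − βxᵢ)²/(2·2) − β²/(2·4) + const.
Setting the derivative to zero: Σxᵢ(yᵢ − βxᵢ)/2 − β/4 = 0, so β = Σxᵢyᵢ / (Σxᵢ² + σ²/τ²).
Σxᵢyᵢ = 4·9 + 3·3 + 5·7 + 1·(-1) = 79; Σxᵢ² = 51; σ²/τ² = 0.5.
β̂_MAP = 79 / (51 + 0.5) = 79/51.5 ≈ 1.534.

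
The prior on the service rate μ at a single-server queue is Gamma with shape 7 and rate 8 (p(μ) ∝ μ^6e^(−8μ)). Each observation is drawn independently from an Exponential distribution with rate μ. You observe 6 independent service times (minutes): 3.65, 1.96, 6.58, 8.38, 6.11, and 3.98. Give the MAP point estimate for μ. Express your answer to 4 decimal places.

The Exponential(rate=μ) likelihood is ∝ μ^n e^(−μΣtᵢ). Here n = 6 and Σtᵢ = 3.65 + 1.96 + 6.58 + 8.38 + 6.11 + 3.98 = 30.66.
Posterior ∝ μ^6e^(−8μ) · μ^6e^(−30.66μ) = μ^12e^(−38.66μ), i.e. Gamma(13, 38.66).
Mode = (a−1)/b = 12/38.66 ≈ 0.3104.

μ̂_MAP = 0.3104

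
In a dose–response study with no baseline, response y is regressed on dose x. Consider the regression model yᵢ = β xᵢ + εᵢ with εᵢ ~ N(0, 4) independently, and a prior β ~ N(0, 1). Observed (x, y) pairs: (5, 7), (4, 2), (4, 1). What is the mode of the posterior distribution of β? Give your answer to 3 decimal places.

log p(β | y) = −Σ(yᵢ − βxᵢ)²/(2·4) − β²/(2·1) + const.
Setting the derivative to zero: Σxᵢ(yᵢ − βxᵢ)/4 − β/1 = 0, so β = Σxᵢyᵢ / (Σxᵢ² + σ²/τ²).
Σxᵢyᵢ = 5·7 + 4·2 + 4·1 = 47; Σxᵢ² = 57; σ²/τ² = 4.
β̂_MAP = 47 / (57 + 4) = 47/61 ≈ 0.770.

β̂_MAP = 0.770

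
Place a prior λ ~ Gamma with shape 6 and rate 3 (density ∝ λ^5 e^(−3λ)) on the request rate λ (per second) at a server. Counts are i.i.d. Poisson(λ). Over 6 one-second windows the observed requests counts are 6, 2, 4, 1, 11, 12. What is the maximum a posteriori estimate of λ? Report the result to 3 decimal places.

λ̂_MAP = 4.556

Σxᵢ = 6+2+4+1+11+12 = 36, with n = 6.
Posterior ∝ λ^5e^(−3λ) · λ^36e^(−6λ) = λ^41e^(−9λ), i.e. Gamma(shape=42, rate=9).
The mode of a Gamma(a, b) with a ≥ 1 (shape–rate) is (a−1)/b = 41/9 ≈ 4.556.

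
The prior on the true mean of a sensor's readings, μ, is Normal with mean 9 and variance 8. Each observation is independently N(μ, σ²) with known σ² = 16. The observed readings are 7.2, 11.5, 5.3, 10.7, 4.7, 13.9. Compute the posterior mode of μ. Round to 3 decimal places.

μ̂_MAP = 8.913

n = 6; x̄ = (7.2 + 11.5 + 5.3 + 10.7 + 4.7 + 13.9)/6 = 53.3/6 = 533/60 ≈ 8.8833.
For a Normal prior and Normal likelihood with known variance, the posterior is Normal; its mode equals its mean, the precision-weighted average.
Prior precision 1/σ₀² = 1/8 = 0.125; data precision n/σ² = 6/16 = 0.375.
μ̂ = (0.125·9 + 0.375·(533/60)) / (0.125 + 0.375) = 4.45625/0.5 = 8.9125 ≈ 8.913.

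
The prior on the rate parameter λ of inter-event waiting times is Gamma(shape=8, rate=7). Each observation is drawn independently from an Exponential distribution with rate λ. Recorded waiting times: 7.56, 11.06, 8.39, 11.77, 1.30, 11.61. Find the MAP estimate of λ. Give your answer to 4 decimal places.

λ̂_MAP = 0.2215

The Exponential(rate=λ) likelihood is ∝ λ^n e^(−λΣtᵢ). Here n = 6 and Σtᵢ = 7.56 + 11.06 + 8.39 + 11.77 + 1.30 + 11.61 = 51.69.
Posterior ∝ λ^7e^(−7λ) · λ^6e^(−51.69λ) = λ^13e^(−58.69λ), i.e. Gamma(14, 58.69).
Mode = (a−1)/b = 13/58.69 ≈ 0.2215.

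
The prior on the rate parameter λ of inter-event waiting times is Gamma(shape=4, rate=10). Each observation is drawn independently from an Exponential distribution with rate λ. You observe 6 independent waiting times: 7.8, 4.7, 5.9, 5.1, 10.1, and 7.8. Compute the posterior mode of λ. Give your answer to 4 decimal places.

The Exponential(rate=λ) likelihood is ∝ λ^n e^(−λΣtᵢ). Here n = 6 and Σtᵢ = 7.8 + 4.7 + 5.9 + 5.1 + 10.1 + 7.8 = 41.4.
Posterior ∝ λ^3e^(−10λ) · λ^6e^(−41.4λ) = λ^9e^(−51.4λ), i.e. Gamma(10, 51.4).
Mode = (a−1)/b = 9/51.4 ≈ 0.1751.

λ̂_MAP = 0.1751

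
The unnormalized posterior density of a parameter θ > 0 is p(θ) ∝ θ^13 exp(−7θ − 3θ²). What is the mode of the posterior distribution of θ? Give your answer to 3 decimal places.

ℓ'(θ) = 13/θ − 7 − 6θ. Setting this to zero and multiplying by θ: 6θ² + 7θ − 13 = 0.
θ = (−7 + √(7² + 4·6·13)) / (2·6) = (−7 + √361) / 12 = (−7 + 19)/12 = 1.
ℓ''(θ) = −13/θ² − 6 < 0, confirming a maximum.

θ̂_MAP = 1.000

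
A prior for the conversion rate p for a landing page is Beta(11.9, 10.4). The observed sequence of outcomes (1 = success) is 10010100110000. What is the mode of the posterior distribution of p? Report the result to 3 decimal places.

p̂_MAP = 0.464

Prior: Beta(11.9, 10.4).
Data: 5 successes in 14 trials (from the sequence). The binomial likelihood contributes p^5(1−p)^9, so the posterior is Beta(11.9+5, 10.4+9) = Beta(16.9, 19.4).
For Beta(a, b) with a, b > 1 the mode is (a−1)/(a+b−2) = 15.9/34.3 ≈ 0.464.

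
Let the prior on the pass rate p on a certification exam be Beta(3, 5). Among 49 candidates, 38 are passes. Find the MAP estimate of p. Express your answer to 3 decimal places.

p̂_MAP = 0.727

Prior: Beta(3, 5).
Data: 38 successes in 49 trials. The binomial likelihood contributes p^38(1−p)^11, so the posterior is Beta(3+38, 5+11) = Beta(41, 16).
For Beta(a, b) with a, b > 1 the mode is (a−1)/(a+b−2) = 40/55 ≈ 0.727.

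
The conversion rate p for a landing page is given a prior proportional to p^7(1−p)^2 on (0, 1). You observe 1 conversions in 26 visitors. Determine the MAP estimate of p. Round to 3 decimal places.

p̂_MAP = 0.229

The prior density ∝ p^7(1−p)^2 is the kernel of Beta(8, 3).
Data: 1 success in 26 trials. The binomial likelihood contributes p(1−p)^25, so the posterior is Beta(8+1, 3+25) = Beta(9, 28).
For Beta(a, b) with a, b > 1 the mode is (a−1)/(a+b−2) = 8/35 ≈ 0.229.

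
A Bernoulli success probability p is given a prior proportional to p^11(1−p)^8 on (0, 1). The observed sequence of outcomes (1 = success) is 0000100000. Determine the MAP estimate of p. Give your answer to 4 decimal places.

The prior density ∝ p^11(1−p)^8 is the kernel of Beta(12, 9).
Data: 1 success in 10 trials (from the sequence). The binomial likelihood contributes p(1−p)^9, so the posterior is Beta(12+1, 9+9) = Beta(13, 18).
For Beta(a, b) with a, b > 1 the mode is (a−1)/(a+b−2) = 12/29 ≈ 0.4138.

p̂_MAP = 0.4138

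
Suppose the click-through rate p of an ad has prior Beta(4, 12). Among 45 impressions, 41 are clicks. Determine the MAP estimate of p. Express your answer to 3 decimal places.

Prior: Beta(4, 12).
Data: 41 successes in 45 trials. The binomial likelihood contributes p^41(1−p)^4, so the posterior is Beta(4+41, 12+4) = Beta(45, 16).
For Beta(a, b) with a, b > 1 the mode is (a−1)/(a+b−2) = 44/59 ≈ 0.746.

p̂_MAP = 0.746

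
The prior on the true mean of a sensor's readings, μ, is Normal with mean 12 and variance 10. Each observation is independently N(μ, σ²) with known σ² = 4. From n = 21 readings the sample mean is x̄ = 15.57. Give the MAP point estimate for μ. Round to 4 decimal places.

μ̂_MAP = 15.5033

n = 21, x̄ = 15.57.
For a Normal prior and Normal likelihood with known variance, the posterior is Normal; its mode equals its mean, the precision-weighted average.
Prior precision 1/σ₀² = 1/10 = 0.1; data precision n/σ² = 21/4 = 5.25.
μ̂ = (0.1·12 + 5.25·15.57) / (0.1 + 5.25) = 82.9425/5.35 = 33177/2140 ≈ 15.5033.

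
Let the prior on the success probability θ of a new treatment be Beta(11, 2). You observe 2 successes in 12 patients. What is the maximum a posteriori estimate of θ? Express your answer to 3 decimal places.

θ̂_MAP = 0.522

Prior: Beta(11, 2).
Data: 2 successes in 12 trials. The binomial likelihood contributes θ^2(1−θ)^10, so the posterior is Beta(11+2, 2+10) = Beta(13, 12).
For Beta(a, b) with a, b > 1 the mode is (a−1)/(a+b−2) = 12/23 ≈ 0.522.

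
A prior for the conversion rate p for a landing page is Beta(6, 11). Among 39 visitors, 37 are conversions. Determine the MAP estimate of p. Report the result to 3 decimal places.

Prior: Beta(6, 11).
Data: 37 successes in 39 trials. The binomial likelihood contributes p^37(1−p)^2, so the posterior is Beta(6+37, 11+2) = Beta(43, 13).
For Beta(a, b) with a, b > 1 the mode is (a−1)/(a+b−2) = 42/54 ≈ 0.778.

p̂_MAP = 0.778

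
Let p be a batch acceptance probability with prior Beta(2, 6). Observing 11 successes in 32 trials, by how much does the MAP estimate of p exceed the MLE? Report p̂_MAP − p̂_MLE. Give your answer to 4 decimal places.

MAP − MLE = -0.0280

Posterior is Beta(13, 27); MAP = (13−1)/(40−2) = 12/38 ≈ 0.31579.
MLE ignores the prior: p̂_MLE = k/n = 11/32 ≈ 0.34375.
Difference = 12/38 − 11/32 = -17/608 ≈ -0.0280.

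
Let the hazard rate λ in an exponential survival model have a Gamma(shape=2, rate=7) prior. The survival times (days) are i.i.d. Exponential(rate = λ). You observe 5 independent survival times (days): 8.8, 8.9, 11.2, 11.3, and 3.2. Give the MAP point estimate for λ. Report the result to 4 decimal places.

λ̂_MAP = 0.1190

The Exponential(rate=λ) likelihood is ∝ λ^n e^(−λΣtᵢ). Here n = 5 and Σtᵢ = 8.8 + 8.9 + 11.2 + 11.3 + 3.2 = 43.4.
Posterior ∝ λe^(−7λ) · λ^5e^(−43.4λ) = λ^6e^(−50.4λ), i.e. Gamma(7, 50.4).
Mode = (a−1)/b = 6/50.4 ≈ 0.1190.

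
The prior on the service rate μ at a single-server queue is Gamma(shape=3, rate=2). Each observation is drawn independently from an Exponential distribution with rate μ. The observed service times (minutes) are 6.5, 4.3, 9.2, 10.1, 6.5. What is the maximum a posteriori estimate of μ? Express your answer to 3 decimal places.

The Exponential(rate=μ) likelihood is ∝ μ^n e^(−μΣtᵢ). Here n = 5 and Σtᵢ = 6.5 + 4.3 + 9.2 + 10.1 + 6.5 = 36.6.
Posterior ∝ μ^2e^(−2μ) · μ^5e^(−36.6μ) = μ^7e^(−38.6μ), i.e. Gamma(8, 38.6).
Mode = (a−1)/b = 7/38.6 ≈ 0.181.

μ̂_MAP = 0.181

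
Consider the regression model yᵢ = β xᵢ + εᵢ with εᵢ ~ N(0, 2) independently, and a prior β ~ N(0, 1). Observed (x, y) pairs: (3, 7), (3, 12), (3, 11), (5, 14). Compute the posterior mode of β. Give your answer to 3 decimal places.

β̂_MAP = 2.963

log p(β | y) = −Σ(yᵢ − βxᵢ)²/(2·2) − β²/(2·1) + const.
Setting the derivative to zero: Σxᵢ(yᵢ − βxᵢ)/2 − β/1 = 0, so β = Σxᵢyᵢ / (Σxᵢ² + σ²/τ²).
Σxᵢyᵢ = 3·7 + 3·12 + 3·11 + 5·14 = 160; Σxᵢ² = 52; σ²/τ² = 2.
β̂_MAP = 160 / (52 + 2) = 160/54 ≈ 2.963.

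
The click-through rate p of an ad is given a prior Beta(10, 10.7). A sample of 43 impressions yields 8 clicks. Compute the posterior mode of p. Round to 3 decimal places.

p̂_MAP = 0.276

Prior: Beta(10, 10.7).
Data: 8 successes in 43 trials. The binomial likelihood contributes p^8(1−p)^35, so the posterior is Beta(10+8, 10.7+35) = Beta(18, 45.7).
For Beta(a, b) with a, b > 1 the mode is (a−1)/(a+b−2) = 17/61.7 ≈ 0.276.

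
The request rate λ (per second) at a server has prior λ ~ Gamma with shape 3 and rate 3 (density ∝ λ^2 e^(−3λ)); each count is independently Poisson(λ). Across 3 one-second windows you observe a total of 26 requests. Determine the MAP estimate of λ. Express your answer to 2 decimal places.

Σxᵢ = 26, n = 3.
Posterior ∝ λ^2e^(−3λ) · λ^26e^(−3λ) = λ^28e^(−6λ), i.e. Gamma(shape=29, rate=6).
The mode of a Gamma(a, b) with a ≥ 1 (shape–rate) is (a−1)/b = 28/6 ≈ 4.67.

λ̂_MAP = 4.67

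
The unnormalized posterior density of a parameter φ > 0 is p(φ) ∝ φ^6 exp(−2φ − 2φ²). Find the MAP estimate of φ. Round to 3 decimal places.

φ̂_MAP = 1.000

ℓ'(φ) = 6/φ − 2 − 4φ. Setting this to zero and multiplying by φ: 4φ² + 2φ − 6 = 0.
φ = (−2 + √(2² + 4·4·6)) / (2·4) = (−2 + √100) / 8 = (−2 + 10)/8 = 1.
ℓ''(φ) = −6/φ² − 4 < 0, confirming a maximum.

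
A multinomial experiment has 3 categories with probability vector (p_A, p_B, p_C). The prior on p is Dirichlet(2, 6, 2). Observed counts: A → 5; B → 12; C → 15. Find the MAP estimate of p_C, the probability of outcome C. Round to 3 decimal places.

MAP estimate of p_C = 0.410

The posterior is Dirichlet(αᵢ + nᵢ) = Dirichlet(7, 18, 17).
For a Dirichlet(a₁,…,a_K) with all aᵢ > 1, the mode has j-th component (aⱼ − 1)/(Σaᵢ − K).
Here Σaᵢ = 42 and K = 3, so p_C = (17 − 1)/(42 − 3) = 16/39 ≈ 0.410.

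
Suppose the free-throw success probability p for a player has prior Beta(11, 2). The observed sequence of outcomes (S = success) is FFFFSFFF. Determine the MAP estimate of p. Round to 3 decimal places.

Prior: Beta(11, 2).
Data: 1 success in 8 trials (from the sequence). The binomial likelihood contributes p(1−p)^7, so the posterior is Beta(11+1, 2+7) = Beta(12, 9).
For Beta(a, b) with a, b > 1 the mode is (a−1)/(a+b−2) = 11/19 ≈ 0.579.

p̂_MAP = 0.579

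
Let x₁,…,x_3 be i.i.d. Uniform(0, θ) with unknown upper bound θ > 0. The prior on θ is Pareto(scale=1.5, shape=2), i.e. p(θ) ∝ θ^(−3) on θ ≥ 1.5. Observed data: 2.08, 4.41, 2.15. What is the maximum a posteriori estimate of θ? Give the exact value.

The Uniform(0, θ) likelihood is θ^(−n) for θ ≥ max(xᵢ), zero otherwise. Here max(xᵢ) = 4.41.
Posterior ∝ θ^(−3) · θ^(−3) = θ^(−6) on θ ≥ max(1.5, 4.41) = 4.41.
This density is strictly decreasing in θ, so the posterior mode lies at the lower boundary of the support.

θ̂_MAP = 4.41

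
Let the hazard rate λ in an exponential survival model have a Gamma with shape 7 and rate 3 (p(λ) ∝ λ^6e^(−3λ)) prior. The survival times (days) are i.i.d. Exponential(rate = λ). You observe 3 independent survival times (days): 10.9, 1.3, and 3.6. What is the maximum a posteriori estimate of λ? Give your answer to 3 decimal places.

λ̂_MAP = 0.479

The Exponential(rate=λ) likelihood is ∝ λ^n e^(−λΣtᵢ). Here n = 3 and Σtᵢ = 10.9 + 1.3 + 3.6 = 15.8.
Posterior ∝ λ^6e^(−3λ) · λ^3e^(−15.8λ) = λ^9e^(−18.8λ), i.e. Gamma(10, 18.8).
Mode = (a−1)/b = 9/18.8 ≈ 0.479.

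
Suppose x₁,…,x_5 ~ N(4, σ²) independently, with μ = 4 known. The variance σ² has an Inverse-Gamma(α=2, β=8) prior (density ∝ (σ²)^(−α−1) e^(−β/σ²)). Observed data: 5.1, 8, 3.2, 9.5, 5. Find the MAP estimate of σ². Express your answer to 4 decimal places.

σ̂²_MAP = 5.9182

Sum of squared deviations about the known mean: SS = (5.1−4)² + (8−4)² + (3.2−4)² + (9.5−4)² + (5−4)² = 49.1.
The Normal likelihood contributes (σ²)^(−n/2) exp(−SS/(2σ²)), so the posterior is Inverse-Gamma(α + n/2, β + SS/2) = Inverse-Gamma(4.5, 32.55).
The mode of Inverse-Gamma(a, b) is b/(a+1) = 32.55/5.5 ≈ 5.9182.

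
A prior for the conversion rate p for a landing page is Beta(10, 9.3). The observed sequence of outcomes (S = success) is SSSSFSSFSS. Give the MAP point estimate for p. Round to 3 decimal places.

Prior: Beta(10, 9.3).
Data: 8 successes in 10 trials (from the sequence). The binomial likelihood contributes p^8(1−p)^2, so the posterior is Beta(10+8, 9.3+2) = Beta(18, 11.3).
For Beta(a, b) with a, b > 1 the mode is (a−1)/(a+b−2) = 17/27.3 ≈ 0.623.

p̂_MAP = 0.623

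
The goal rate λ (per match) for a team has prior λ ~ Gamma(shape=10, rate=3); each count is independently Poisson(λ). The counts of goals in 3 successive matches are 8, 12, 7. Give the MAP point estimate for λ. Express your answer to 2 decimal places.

λ̂_MAP = 6.00

Σxᵢ = 8+12+7 = 27, with n = 3.
Posterior ∝ λ^9e^(−3λ) · λ^27e^(−3λ) = λ^36e^(−6λ), i.e. Gamma(shape=37, rate=6).
The mode of a Gamma(a, b) with a ≥ 1 (shape–rate) is (a−1)/b = 36/6 ≈ 6.00.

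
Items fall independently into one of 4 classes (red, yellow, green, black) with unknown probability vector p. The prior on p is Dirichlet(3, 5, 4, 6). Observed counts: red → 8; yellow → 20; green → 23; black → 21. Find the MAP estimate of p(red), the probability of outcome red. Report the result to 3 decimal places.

MAP estimate of p(red) = 0.116

The posterior is Dirichlet(αᵢ + nᵢ) = Dirichlet(11, 25, 27, 27).
For a Dirichlet(a₁,…,a_K) with all aᵢ > 1, the mode has j-th component (aⱼ − 1)/(Σaᵢ − K).
Here Σaᵢ = 90 and K = 4, so p(red) = (11 − 1)/(90 − 4) = 10/86 ≈ 0.116.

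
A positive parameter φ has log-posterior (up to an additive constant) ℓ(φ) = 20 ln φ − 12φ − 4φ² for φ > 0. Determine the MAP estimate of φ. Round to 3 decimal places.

ℓ'(φ) = 20/φ − 12 − 8φ. Setting this to zero and multiplying by φ: 8φ² + 12φ − 20 = 0.
φ = (−12 + √(12² + 4·8·20)) / (2·8) = (−12 + √784) / 16 = (−12 + 28)/16 = 1.
ℓ''(φ) = −20/φ² − 8 < 0, confirming a maximum.

φ̂_MAP = 1.000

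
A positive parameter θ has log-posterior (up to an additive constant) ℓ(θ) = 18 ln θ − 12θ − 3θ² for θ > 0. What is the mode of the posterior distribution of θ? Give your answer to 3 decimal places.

θ̂_MAP = 1.000

ℓ'(θ) = 18/θ − 12 − 6θ. Setting this to zero and multiplying by θ: 6θ² + 12θ − 18 = 0.
θ = (−12 + √(12² + 4·6·18)) / (2·6) = (−12 + √576) / 12 = (−12 + 24)/12 = 1.
ℓ''(θ) = −18/θ² − 6 < 0, confirming a maximum.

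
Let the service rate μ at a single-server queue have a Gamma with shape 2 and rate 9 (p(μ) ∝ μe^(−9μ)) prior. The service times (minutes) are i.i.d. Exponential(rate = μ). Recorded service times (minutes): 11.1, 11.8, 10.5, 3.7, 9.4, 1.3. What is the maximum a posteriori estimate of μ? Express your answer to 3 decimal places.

The Exponential(rate=μ) likelihood is ∝ μ^n e^(−μΣtᵢ). Here n = 6 and Σtᵢ = 11.1 + 11.8 + 10.5 + 3.7 + 9.4 + 1.3 = 47.8.
Posterior ∝ μe^(−9μ) · μ^6e^(−47.8μ) = μ^7e^(−56.8μ), i.e. Gamma(8, 56.8).
Mode = (a−1)/b = 7/56.8 ≈ 0.123.

μ̂_MAP = 0.123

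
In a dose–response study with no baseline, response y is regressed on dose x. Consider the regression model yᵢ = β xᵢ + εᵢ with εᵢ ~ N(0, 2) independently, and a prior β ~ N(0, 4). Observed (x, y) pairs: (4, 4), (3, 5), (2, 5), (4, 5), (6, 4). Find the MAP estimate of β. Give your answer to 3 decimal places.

log p(β | y) = −Σ(yᵢ − βxᵢ)²/(2·2) − β²/(2·4) + const.
Setting the derivative to zero: Σxᵢ(yᵢ − βxᵢ)/2 − β/4 = 0, so β = Σxᵢyᵢ / (Σxᵢ² + σ²/τ²).
Σxᵢyᵢ = 4·4 + 3·5 + 2·5 + 4·5 + 6·4 = 85; Σxᵢ² = 81; σ²/τ² = 0.5.
β̂_MAP = 85 / (81 + 0.5) = 85/81.5 ≈ 1.043.

β̂_MAP = 1.043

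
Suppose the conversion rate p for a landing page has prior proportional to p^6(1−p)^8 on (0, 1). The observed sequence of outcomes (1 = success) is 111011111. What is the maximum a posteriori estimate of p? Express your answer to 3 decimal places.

The prior density ∝ p^6(1−p)^8 is the kernel of Beta(7, 9).
Data: 8 successes in 9 trials (from the sequence). The binomial likelihood contributes p^8(1−p)^1, so the posterior is Beta(7+8, 9+1) = Beta(15, 10).
For Beta(a, b) with a, b > 1 the mode is (a−1)/(a+b−2) = 14/23 ≈ 0.609.

p̂_MAP = 0.609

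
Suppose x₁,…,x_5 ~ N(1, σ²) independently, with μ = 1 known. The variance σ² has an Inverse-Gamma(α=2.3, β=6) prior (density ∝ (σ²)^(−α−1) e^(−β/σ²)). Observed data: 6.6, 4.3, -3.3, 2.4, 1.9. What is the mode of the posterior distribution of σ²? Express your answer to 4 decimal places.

σ̂²_MAP = 6.5095

Sum of squared deviations about the known mean: SS = (6.6−1)² + (4.3−1)² + (-3.3−1)² + (2.4−1)² + (1.9−1)² = 63.51.
The Normal likelihood contributes (σ²)^(−n/2) exp(−SS/(2σ²)), so the posterior is Inverse-Gamma(α + n/2, β + SS/2) = Inverse-Gamma(4.8, 37.755).
The mode of Inverse-Gamma(a, b) is b/(a+1) = 37.755/5.8 ≈ 6.5095.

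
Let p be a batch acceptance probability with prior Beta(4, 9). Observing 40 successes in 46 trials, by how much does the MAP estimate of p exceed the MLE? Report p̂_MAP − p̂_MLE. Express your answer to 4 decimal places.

MAP − MLE = -0.1152

Posterior is Beta(44, 15); MAP = (44−1)/(59−2) = 43/57 ≈ 0.75439.
MLE ignores the prior: p̂_MLE = k/n = 40/46 ≈ 0.86957.
Difference = 43/57 − 40/46 = -151/1311 ≈ -0.1152.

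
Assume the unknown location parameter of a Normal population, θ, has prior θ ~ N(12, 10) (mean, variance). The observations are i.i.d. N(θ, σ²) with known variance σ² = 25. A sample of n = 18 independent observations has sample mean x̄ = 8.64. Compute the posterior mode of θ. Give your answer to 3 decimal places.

θ̂_MAP = 9.050

n = 18, x̄ = 8.64.
For a Normal prior and Normal likelihood with known variance, the posterior is Normal; its mode equals its mean, the precision-weighted average.
Prior precision 1/σ₀² = 1/10 = 0.1; data precision n/σ² = 18/25 = 0.72.
θ̂ = (0.1·12 + 0.72·8.64) / (0.1 + 0.72) = 7.4208/0.82 = 9276/1025 ≈ 9.050.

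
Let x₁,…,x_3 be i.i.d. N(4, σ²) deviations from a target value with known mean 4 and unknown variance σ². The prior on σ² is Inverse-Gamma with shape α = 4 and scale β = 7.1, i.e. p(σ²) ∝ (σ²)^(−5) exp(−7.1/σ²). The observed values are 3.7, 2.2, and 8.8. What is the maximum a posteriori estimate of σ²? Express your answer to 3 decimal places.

σ̂²_MAP = 3.121

Sum of squared deviations about the known mean: SS = (3.7−4)² + (2.2−4)² + (8.8−4)² = 26.37.
The Normal likelihood contributes (σ²)^(−n/2) exp(−SS/(2σ²)), so the posterior is Inverse-Gamma(α + n/2, β + SS/2) = Inverse-Gamma(5.5, 20.285).
The mode of Inverse-Gamma(a, b) is b/(a+1) = 20.285/6.5 ≈ 3.121.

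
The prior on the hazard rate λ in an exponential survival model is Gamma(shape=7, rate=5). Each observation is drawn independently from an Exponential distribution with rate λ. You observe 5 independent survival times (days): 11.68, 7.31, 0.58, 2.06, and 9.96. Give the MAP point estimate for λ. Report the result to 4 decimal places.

The Exponential(rate=λ) likelihood is ∝ λ^n e^(−λΣtᵢ). Here n = 5 and Σtᵢ = 11.68 + 7.31 + 0.58 + 2.06 + 9.96 = 31.59.
Posterior ∝ λ^6e^(−5λ) · λ^5e^(−31.59λ) = λ^11e^(−36.59λ), i.e. Gamma(12, 36.59).
Mode = (a−1)/b = 11/36.59 ≈ 0.3006.

λ̂_MAP = 0.3006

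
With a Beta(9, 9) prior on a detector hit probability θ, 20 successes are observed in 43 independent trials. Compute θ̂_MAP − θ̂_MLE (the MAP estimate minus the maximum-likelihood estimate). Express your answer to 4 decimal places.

MAP − MLE = 0.0095

Posterior is Beta(29, 32); MAP = (29−1)/(61−2) = 28/59 ≈ 0.47458.
MLE ignores the prior: θ̂_MLE = k/n = 20/43 ≈ 0.46512.
Difference = 28/59 − 20/43 = 24/2537 ≈ 0.0095.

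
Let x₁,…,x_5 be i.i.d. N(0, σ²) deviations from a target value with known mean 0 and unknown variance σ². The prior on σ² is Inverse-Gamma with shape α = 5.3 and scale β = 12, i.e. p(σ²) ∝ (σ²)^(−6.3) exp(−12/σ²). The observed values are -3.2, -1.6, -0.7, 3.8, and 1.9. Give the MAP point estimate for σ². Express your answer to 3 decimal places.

σ̂²_MAP = 3.144

Sum of squared deviations about the known mean: SS = (-3.2−0)² + (-1.6−0)² + (-0.7−0)² + (3.8−0)² + (1.9−0)² = 31.34.
The Normal likelihood contributes (σ²)^(−n/2) exp(−SS/(2σ²)), so the posterior is Inverse-Gamma(α + n/2, β + SS/2) = Inverse-Gamma(7.8, 27.67).
The mode of Inverse-Gamma(a, b) is b/(a+1) = 27.67/8.8 ≈ 3.144.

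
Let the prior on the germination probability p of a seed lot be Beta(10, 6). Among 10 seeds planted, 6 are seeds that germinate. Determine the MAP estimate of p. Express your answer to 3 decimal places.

p̂_MAP = 0.625

Prior: Beta(10, 6).
Data: 6 successes in 10 trials. The binomial likelihood contributes p^6(1−p)^4, so the posterior is Beta(10+6, 6+4) = Beta(16, 10).
For Beta(a, b) with a, b > 1 the mode is (a−1)/(a+b−2) = 15/24 ≈ 0.625.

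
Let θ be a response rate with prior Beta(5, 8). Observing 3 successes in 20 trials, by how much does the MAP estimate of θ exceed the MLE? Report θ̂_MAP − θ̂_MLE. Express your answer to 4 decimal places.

MAP − MLE = 0.0758

Posterior is Beta(8, 25); MAP = (8−1)/(33−2) = 7/31 ≈ 0.22581.
MLE ignores the prior: θ̂_MLE = k/n = 3/20 ≈ 0.15000.
Difference = 7/31 − 3/20 = 47/620 ≈ 0.0758.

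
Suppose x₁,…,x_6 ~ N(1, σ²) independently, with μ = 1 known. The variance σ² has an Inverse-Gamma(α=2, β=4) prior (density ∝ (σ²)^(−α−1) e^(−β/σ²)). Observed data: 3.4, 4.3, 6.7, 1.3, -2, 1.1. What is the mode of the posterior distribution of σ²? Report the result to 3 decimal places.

Sum of squared deviations about the known mean: SS = (3.4−1)² + (4.3−1)² + (6.7−1)² + (1.3−1)² + (-2−1)² + (1.1−1)² = 58.24.
The Normal likelihood contributes (σ²)^(−n/2) exp(−SS/(2σ²)), so the posterior is Inverse-Gamma(α + n/2, β + SS/2) = Inverse-Gamma(5, 33.12).
The mode of Inverse-Gamma(a, b) is b/(a+1) = 33.12/6 ≈ 5.520.

σ̂²_MAP = 5.520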